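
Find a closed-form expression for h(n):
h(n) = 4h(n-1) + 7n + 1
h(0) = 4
First-order linear with linear forcing.
Homogeneous solution: h_h(n) = A·(4)^n.
Try particular h_p(n) = pn + q. Substituting:
  pn + q = 4(p(n-1) + q) + 7n + 1.
Matching the n-coefficient: p = 4p + 7 ⇒ p = - \frac{7}{3}.
Matching constants: q = -4p + 4q + 1 ⇒ q = - \frac{31}{9}.
General: h(n) = A·(4)^n - \frac{7 n}{3} - \frac{31}{9}.
Apply h(0) = 4: A - \frac{31}{9} = 4 ⇒ A = \frac{67}{9}.
So h(n) = \frac{67 \cdot 4^{n}}{9} - \frac{7 n}{3} - \frac{31}{9}.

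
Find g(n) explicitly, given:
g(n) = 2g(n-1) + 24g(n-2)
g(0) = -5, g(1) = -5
Characteristic equation: x² - 2x - 24 = 0, which factors as (x - (6))(x - (-4)) = 0.
Roots r₁ = 6, r₂ = -4 (distinct).
General solution: g(n) = A·(6)^n + B·(-4)^n.
From g(0) = -5: A + B = -5.
From g(1) = -5: 6A - 4B = -5.
Solving: A = - \frac{5}{2}, B = - \frac{5}{2}.
So g(n) = - \frac{5 \left(-4\right)^{n}}{2} - \frac{5 \cdot 6^{n}}{2}.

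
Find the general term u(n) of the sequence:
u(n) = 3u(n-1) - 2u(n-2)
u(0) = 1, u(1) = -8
Characteristic equation: x² - 3x + 2 = 0, which factors as (x - (2))(x - (1)) = 0.
Roots r₁ = 2, r₂ = 1 (distinct).
General solution: u(n) = A·(2)^n + B·(1)^n.
From u(0) = 1: A + B = 1.
From u(1) = -8: 2A + B = -8.
Solving: A = -9, B = 10.
So u(n) = 10 - 9 \cdot 2^{n}.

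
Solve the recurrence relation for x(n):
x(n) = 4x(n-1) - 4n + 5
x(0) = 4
First-order linear with linear forcing.
Homogeneous solution: x_h(n) = A·(4)^n.
Try particular x_p(n) = pn + q. Substituting:
  pn + q = 4(p(n-1) + q) - 4n + 5.
Matching the n-coefficient: p = 4p - 4 ⇒ p = \frac{4}{3}.
Matching constants: q = -4p + 4q + 5 ⇒ q = \frac{1}{9}.
General: x(n) = A·(4)^n + \frac{4 n}{3} + \frac{1}{9}.
Apply x(0) = 4: A + \frac{1}{9} = 4 ⇒ A = \frac{35}{9}.
So x(n) = \frac{35 \cdot 4^{n}}{9} + \frac{4 n}{3} + \frac{1}{9}.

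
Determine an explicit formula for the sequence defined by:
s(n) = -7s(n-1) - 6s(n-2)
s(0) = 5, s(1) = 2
Characteristic equation: x² + 7x + 6 = 0, which factors as (x - (-1))(x - (-6)) = 0.
Roots r₁ = -1, r₂ = -6 (distinct).
General solution: s(n) = A·(-1)^n + B·(-6)^n.
From s(0) = 5: A + B = 5.
From s(1) = 2: -A - 6B = 2.
Solving: A = \frac{32}{5}, B = - \frac{7}{5}.
So s(n) = \frac{32 \left(-1\right)^{n}}{5} - \frac{7 \left(-6\right)^{n}}{5}.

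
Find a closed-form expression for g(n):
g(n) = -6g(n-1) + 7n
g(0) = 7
First-order linear with linear forcing.
Homogeneous solution: g_h(n) = A·(-6)^n.
Try particular g_p(n) = pn + q. Substituting:
  pn + q = -6(p(n-1) + q) + 7n.
Matching the n-coefficient: p = -6p + 7 ⇒ p = 1.
Matching constants: q = 6p - 6q ⇒ q = \frac{6}{7}.
General: g(n) = A·(-6)^n + n + \frac{6}{7}.
Apply g(0) = 7: A + \frac{6}{7} = 7 ⇒ A = \frac{43}{7}.
So g(n) = \frac{43 \left(-6\right)^{n}}{7} + n + \frac{6}{7}.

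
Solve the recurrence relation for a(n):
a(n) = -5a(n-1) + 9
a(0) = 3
First-order linear non-homogeneous.
Homogeneous solution: a_h(n) = A·(-5)^n.
Try constant particular solution a_p = K: K = -5K + 9 ⇒ K = \frac{3}{2}.
General: a(n) = A·(-5)^n + \frac{3}{2}.
Apply a(0) = 3: A + \frac{3}{2} = 3 ⇒ A = \frac{3}{2}.
So a(n) = \frac{3 \left(-5\right)^{n}}{2} + \frac{3}{2}.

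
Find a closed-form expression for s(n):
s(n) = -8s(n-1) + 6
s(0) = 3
First-order linear non-homogeneous.
Homogeneous solution: s_h(n) = A·(-8)^n.
Try constant particular solution s_p = K: K = -8K + 6 ⇒ K = \frac{2}{3}.
General: s(n) = A·(-8)^n + \frac{2}{3}.
Apply s(0) = 3: A + \frac{2}{3} = 3 ⇒ A = \frac{7}{3}.
So s(n) = \frac{7 \left(-8\right)^{n}}{3} + \frac{2}{3}.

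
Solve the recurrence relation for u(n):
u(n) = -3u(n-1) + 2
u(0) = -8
First-order linear non-homogeneous.
Homogeneous solution: u_h(n) = A·(-3)^n.
Try constant particular solution u_p = K: K = -3K + 2 ⇒ K = \frac{1}{2}.
General: u(n) = A·(-3)^n + \frac{1}{2}.
Apply u(0) = -8: A + \frac{1}{2} = -8 ⇒ A = - \frac{17}{2}.
So u(n) = \frac{1}{2} - \frac{17 \left(-3\right)^{n}}{2}.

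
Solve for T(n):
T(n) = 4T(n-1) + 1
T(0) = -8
First-order linear non-homogeneous.
Homogeneous solution: T_h(n) = A·(4)^n.
Try constant particular solution T_p = K: K = 4K + 1 ⇒ K = - \frac{1}{3}.
General: T(n) = A·(4)^n - \frac{1}{3}.
Apply T(0) = -8: A - \frac{1}{3} = -8 ⇒ A = - \frac{23}{3}.
So T(n) = - \frac{23 \cdot 4^{n}}{3} - \frac{1}{3}.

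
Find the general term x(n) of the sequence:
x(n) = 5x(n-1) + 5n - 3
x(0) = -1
First-order linear with linear forcing.
Homogeneous solution: x_h(n) = A·(5)^n.
Try particular x_p(n) = pn + q. Substituting:
  pn + q = 5(p(n-1) + q) + 5n - 3.
Matching the n-coefficient: p = 5p + 5 ⇒ p = - \frac{5}{4}.
Matching constants: q = -5p + 5q - 3 ⇒ q = - \frac{13}{16}.
General: x(n) = A·(5)^n - \frac{5 n}{4} - \frac{13}{16}.
Apply x(0) = -1: A - \frac{13}{16} = -1 ⇒ A = - \frac{3}{16}.
So x(n) = - \frac{3 \cdot 5^{n}}{16} - \frac{5 n}{4} - \frac{13}{16}.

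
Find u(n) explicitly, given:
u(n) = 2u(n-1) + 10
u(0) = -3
First-order linear non-homogeneous.
Homogeneous solution: u_h(n) = A·(2)^n.
Try constant particular solution u_p = K: K = 2K + 10 ⇒ K = -10.
General: u(n) = A·(2)^n - 10.
Apply u(0) = -3: A - 10 = -3 ⇒ A = 7.
So u(n) = 7 \cdot 2^{n} - 10.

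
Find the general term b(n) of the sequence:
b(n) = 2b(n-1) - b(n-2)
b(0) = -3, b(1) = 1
Characteristic equation: x² - 2x + 1 = 0, which is (x - (1))².
Repeated root r = 1.
General solution: b(n) = (A + Bn)·(1)^n.
From b(0) = -3: A = -3.
From b(1) = 1: (A + B)·(1) = 1 ⇒ B = 4.
So b(n) = \left(4 n - 3\right) \cdot (1)^n.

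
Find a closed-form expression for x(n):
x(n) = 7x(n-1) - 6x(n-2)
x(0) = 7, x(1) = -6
Characteristic equation: x² - 7x + 6 = 0, which factors as (x - (1))(x - (6)) = 0.
Roots r₁ = 1, r₂ = 6 (distinct).
General solution: x(n) = A·(1)^n + B·(6)^n.
From x(0) = 7: A + B = 7.
From x(1) = -6: A + 6B = -6.
Solving: A = \frac{48}{5}, B = - \frac{13}{5}.
So x(n) = \frac{48}{5} - \frac{13 \cdot 6^{n}}{5}.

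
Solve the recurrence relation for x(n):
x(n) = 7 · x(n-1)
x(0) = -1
Pure geometric recurrence with ratio 7.
By induction x(n) = x(0) · (7)^n = - 7^{n}.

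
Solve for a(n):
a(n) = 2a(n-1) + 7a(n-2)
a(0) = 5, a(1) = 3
Characteristic equation: x² - 2x - 7 = 0.
Discriminant Δ = (2)² + 4·(7) = 32.
Roots r₁,₂ = (2 ± √32)/2, so r₁ = 1 + 2 \sqrt{2}, r₂ = 1 - 2 \sqrt{2}.
General solution: a(n) = A·r₁^n + B·r₂^n.
From the initial conditions, A + B = 5 and r₁A + r₂B = 3.
Since r₁ - r₂ = √32: A = (3 - (5)r₂)/√32 = \frac{5}{2} - \frac{\sqrt{2}}{4}, and B = 5 - A = \frac{\sqrt{2}}{4} + \frac{5}{2}.
So a(n) = \left(\frac{5}{2} - \frac{\sqrt{2}}{4}\right)\left(1 + 2 \sqrt{2}\right)^n + \left(\frac{\sqrt{2}}{4} + \frac{5}{2}\right)\left(1 - 2 \sqrt{2}\right)^n.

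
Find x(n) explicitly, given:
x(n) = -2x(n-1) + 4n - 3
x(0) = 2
First-order linear with linear forcing.
Homogeneous solution: x_h(n) = A·(-2)^n.
Try particular x_p(n) = pn + q. Substituting:
  pn + q = -2(p(n-1) + q) + 4n - 3.
Matching the n-coefficient: p = -2p + 4 ⇒ p = \frac{4}{3}.
Matching constants: q = 2p - 2q - 3 ⇒ q = - \frac{1}{9}.
General: x(n) = A·(-2)^n + \frac{4 n}{3} - \frac{1}{9}.
Apply x(0) = 2: A - \frac{1}{9} = 2 ⇒ A = \frac{19}{9}.
So x(n) = \frac{19 \left(-2\right)^{n}}{9} + \frac{4 n}{3} - \frac{1}{9}.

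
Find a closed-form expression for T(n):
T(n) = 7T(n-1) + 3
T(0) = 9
First-order linear non-homogeneous.
Homogeneous solution: T_h(n) = A·(7)^n.
Try constant particular solution T_p = K: K = 7K + 3 ⇒ K = - \frac{1}{2}.
General: T(n) = A·(7)^n - \frac{1}{2}.
Apply T(0) = 9: A - \frac{1}{2} = 9 ⇒ A = \frac{19}{2}.
So T(n) = \frac{19 \cdot 7^{n}}{2} - \frac{1}{2}.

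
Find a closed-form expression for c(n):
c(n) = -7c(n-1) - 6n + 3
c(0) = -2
First-order linear with linear forcing.
Homogeneous solution: c_h(n) = A·(-7)^n.
Try particular c_p(n) = pn + q. Substituting:
  pn + q = -7(p(n-1) + q) - 6n + 3.
Matching the n-coefficient: p = -7p - 6 ⇒ p = - \frac{3}{4}.
Matching constants: q = 7p - 7q + 3 ⇒ q = - \frac{9}{32}.
General: c(n) = A·(-7)^n - \frac{3 n}{4} - \frac{9}{32}.
Apply c(0) = -2: A - \frac{9}{32} = -2 ⇒ A = - \frac{55}{32}.
So c(n) = - \frac{55 \left(-7\right)^{n}}{32} - \frac{3 n}{4} - \frac{9}{32}.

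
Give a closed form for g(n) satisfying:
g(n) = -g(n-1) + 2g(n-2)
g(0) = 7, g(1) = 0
Characteristic equation: x² + x - 2 = 0, which factors as (x - (-2))(x - (1)) = 0.
Roots r₁ = -2, r₂ = 1 (distinct).
General solution: g(n) = A·(-2)^n + B·(1)^n.
From g(0) = 7: A + B = 7.
From g(1) = 0: -2A + B = 0.
Solving: A = \frac{7}{3}, B = \frac{14}{3}.
So g(n) = \frac{7 \left(-2\right)^{n}}{3} + \frac{14}{3}.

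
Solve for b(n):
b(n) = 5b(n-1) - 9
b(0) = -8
First-order linear non-homogeneous.
Homogeneous solution: b_h(n) = A·(5)^n.
Try constant particular solution b_p = K: K = 5K - 9 ⇒ K = \frac{9}{4}.
General: b(n) = A·(5)^n + \frac{9}{4}.
Apply b(0) = -8: A + \frac{9}{4} = -8 ⇒ A = - \frac{41}{4}.
So b(n) = \frac{9}{4} - \frac{41 \cdot 5^{n}}{4}.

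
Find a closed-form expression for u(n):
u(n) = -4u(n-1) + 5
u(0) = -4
First-order linear non-homogeneous.
Homogeneous solution: u_h(n) = A·(-4)^n.
Try constant particular solution u_p = K: K = -4K + 5 ⇒ K = 1.
General: u(n) = A·(-4)^n + 1.
Apply u(0) = -4: A + 1 = -4 ⇒ A = -5.
So u(n) = 1 - 5 \left(-4\right)^{n}.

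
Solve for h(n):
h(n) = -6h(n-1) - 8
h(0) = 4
First-order linear non-homogeneous.
Homogeneous solution: h_h(n) = A·(-6)^n.
Try constant particular solution h_p = K: K = -6K - 8 ⇒ K = - \frac{8}{7}.
General: h(n) = A·(-6)^n - \frac{8}{7}.
Apply h(0) = 4: A - \frac{8}{7} = 4 ⇒ A = \frac{36}{7}.
So h(n) = \frac{36 \left(-6\right)^{n}}{7} - \frac{8}{7}.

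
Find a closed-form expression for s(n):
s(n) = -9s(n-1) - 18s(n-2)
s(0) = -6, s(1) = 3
Characteristic equation: x² + 9x + 18 = 0, which factors as (x - (-6))(x - (-3)) = 0.
Roots r₁ = -6, r₂ = -3 (distinct).
General solution: s(n) = A·(-6)^n + B·(-3)^n.
From s(0) = -6: A + B = -6.
From s(1) = 3: -6A - 3B = 3.
Solving: A = 5, B = -11.
So s(n) = - 11 \left(-3\right)^{n} + 5 \left(-6\right)^{n}.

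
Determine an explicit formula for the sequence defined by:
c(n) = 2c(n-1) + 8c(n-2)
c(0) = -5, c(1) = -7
Characteristic equation: x² - 2x - 8 = 0, which factors as (x - (-2))(x - (4)) = 0.
Roots r₁ = -2, r₂ = 4 (distinct).
General solution: c(n) = A·(-2)^n + B·(4)^n.
From c(0) = -5: A + B = -5.
From c(1) = -7: -2A + 4B = -7.
Solving: A = - \frac{13}{6}, B = - \frac{17}{6}.
So c(n) = - \frac{13 \left(-2\right)^{n}}{6} - \frac{17 \cdot 4^{n}}{6}.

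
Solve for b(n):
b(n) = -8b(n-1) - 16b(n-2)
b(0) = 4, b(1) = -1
Characteristic equation: x² + 8x + 16 = 0, which is (x - (-4))².
Repeated root r = -4.
General solution: b(n) = (A + Bn)·(-4)^n.
From b(0) = 4: A = 4.
From b(1) = -1: (A + B)·(-4) = -1 ⇒ B = - \frac{15}{4}.
So b(n) = \left(4 - \frac{15 n}{4}\right) \cdot (-4)^n.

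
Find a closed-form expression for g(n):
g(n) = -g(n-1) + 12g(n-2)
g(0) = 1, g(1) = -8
Characteristic equation: x² + x - 12 = 0, which factors as (x - (-4))(x - (3)) = 0.
Roots r₁ = -4, r₂ = 3 (distinct).
General solution: g(n) = A·(-4)^n + B·(3)^n.
From g(0) = 1: A + B = 1.
From g(1) = -8: -4A + 3B = -8.
Solving: A = \frac{11}{7}, B = - \frac{4}{7}.
So g(n) = \frac{11 \left(-4\right)^{n}}{7} - \frac{4 \cdot 3^{n}}{7}.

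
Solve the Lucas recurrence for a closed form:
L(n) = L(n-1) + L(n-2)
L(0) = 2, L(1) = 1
This is the Lucas sequence.
Characteristic equation: x² - x - 1 = 0; roots r₁ = \frac{1}{2} + \frac{\sqrt{5}}{2}, r₂ = \frac{1}{2} - \frac{\sqrt{5}}{2}.
General: L(n) = A·r₁^n + B·r₂^n. Solving with L(0)=2, L(1)=1 gives A = 1, B = 1.
So L(n) = 2^{- n} \left(\left(1 - \sqrt{5}\right)^{n} + \left(1 + \sqrt{5}\right)^{n}\right).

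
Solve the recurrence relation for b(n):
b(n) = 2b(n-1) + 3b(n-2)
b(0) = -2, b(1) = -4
Characteristic equation: x² - 2x - 3 = 0, which factors as (x - (-1))(x - (3)) = 0.
Roots r₁ = -1, r₂ = 3 (distinct).
General solution: b(n) = A·(-1)^n + B·(3)^n.
From b(0) = -2: A + B = -2.
From b(1) = -4: -A + 3B = -4.
Solving: A = - \frac{1}{2}, B = - \frac{3}{2}.
So b(n) = - \frac{\left(-1\right)^{n}}{2} - \frac{3 \cdot 3^{n}}{2}.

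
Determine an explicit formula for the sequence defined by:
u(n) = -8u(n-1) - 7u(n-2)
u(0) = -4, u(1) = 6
Characteristic equation: x² + 8x + 7 = 0, which factors as (x - (-7))(x - (-1)) = 0.
Roots r₁ = -7, r₂ = -1 (distinct).
General solution: u(n) = A·(-7)^n + B·(-1)^n.
From u(0) = -4: A + B = -4.
From u(1) = 6: -7A - B = 6.
Solving: A = - \frac{1}{3}, B = - \frac{11}{3}.
So u(n) = - \frac{11 \left(-1\right)^{n}}{3} - \frac{\left(-7\right)^{n}}{3}.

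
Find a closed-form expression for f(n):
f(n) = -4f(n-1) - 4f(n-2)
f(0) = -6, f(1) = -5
Characteristic equation: x² + 4x + 4 = 0, which is (x - (-2))².
Repeated root r = -2.
General solution: f(n) = (A + Bn)·(-2)^n.
From f(0) = -6: A = -6.
From f(1) = -5: (A + B)·(-2) = -5 ⇒ B = \frac{17}{2}.
So f(n) = \left(\frac{17 n}{2} - 6\right) \cdot (-2)^n.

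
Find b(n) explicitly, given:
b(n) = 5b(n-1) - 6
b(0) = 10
First-order linear non-homogeneous.
Homogeneous solution: b_h(n) = A·(5)^n.
Try constant particular solution b_p = K: K = 5K - 6 ⇒ K = \frac{3}{2}.
General: b(n) = A·(5)^n + \frac{3}{2}.
Apply b(0) = 10: A + \frac{3}{2} = 10 ⇒ A = \frac{17}{2}.
So b(n) = \frac{17 \cdot 5^{n}}{2} + \frac{3}{2}.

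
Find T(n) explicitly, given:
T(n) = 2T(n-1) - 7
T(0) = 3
First-order linear non-homogeneous.
Homogeneous solution: T_h(n) = A·(2)^n.
Try constant particular solution T_p = K: K = 2K - 7 ⇒ K = 7.
General: T(n) = A·(2)^n + 7.
Apply T(0) = 3: A + 7 = 3 ⇒ A = -4.
So T(n) = 7 - 4 \cdot 2^{n}.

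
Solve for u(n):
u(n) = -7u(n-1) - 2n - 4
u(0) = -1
First-order linear with linear forcing.
Homogeneous solution: u_h(n) = A·(-7)^n.
Try particular u_p(n) = pn + q. Substituting:
  pn + q = -7(p(n-1) + q) - 2n - 4.
Matching the n-coefficient: p = -7p - 2 ⇒ p = - \frac{1}{4}.
Matching constants: q = 7p - 7q - 4 ⇒ q = - \frac{23}{32}.
General: u(n) = A·(-7)^n - \frac{n}{4} - \frac{23}{32}.
Apply u(0) = -1: A - \frac{23}{32} = -1 ⇒ A = - \frac{9}{32}.
So u(n) = - \frac{9 \left(-7\right)^{n}}{32} - \frac{n}{4} - \frac{23}{32}.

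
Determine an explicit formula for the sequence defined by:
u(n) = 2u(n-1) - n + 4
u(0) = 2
First-order linear with linear forcing.
Homogeneous solution: u_h(n) = A·(2)^n.
Try particular u_p(n) = pn + q. Substituting:
  pn + q = 2(p(n-1) + q) - n + 4.
Matching the n-coefficient: p = 2p - 1 ⇒ p = 1.
Matching constants: q = -2p + 2q + 4 ⇒ q = -2.
General: u(n) = A·(2)^n + n - 2.
Apply u(0) = 2: A - 2 = 2 ⇒ A = 4.
So u(n) = 4 \cdot 2^{n} + n - 2.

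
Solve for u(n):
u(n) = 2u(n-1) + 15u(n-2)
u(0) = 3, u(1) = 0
Characteristic equation: x² - 2x - 15 = 0, which factors as (x - (-3))(x - (5)) = 0.
Roots r₁ = -3, r₂ = 5 (distinct).
General solution: u(n) = A·(-3)^n + B·(5)^n.
From u(0) = 3: A + B = 3.
From u(1) = 0: -3A + 5B = 0.
Solving: A = \frac{15}{8}, B = \frac{9}{8}.
So u(n) = \frac{15 \left(-3\right)^{n}}{8} + \frac{9 \cdot 5^{n}}{8}.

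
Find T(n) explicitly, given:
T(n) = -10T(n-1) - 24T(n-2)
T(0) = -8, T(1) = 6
Characteristic equation: x² + 10x + 24 = 0, which factors as (x - (-6))(x - (-4)) = 0.
Roots r₁ = -6, r₂ = -4 (distinct).
General solution: T(n) = A·(-6)^n + B·(-4)^n.
From T(0) = -8: A + B = -8.
From T(1) = 6: -6A - 4B = 6.
Solving: A = 13, B = -21.
So T(n) = - 21 \left(-4\right)^{n} + 13 \left(-6\right)^{n}.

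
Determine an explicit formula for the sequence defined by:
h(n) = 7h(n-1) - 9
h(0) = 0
First-order linear non-homogeneous.
Homogeneous solution: h_h(n) = A·(7)^n.
Try constant particular solution h_p = K: K = 7K - 9 ⇒ K = \frac{3}{2}.
General: h(n) = A·(7)^n + \frac{3}{2}.
Apply h(0) = 0: A + \frac{3}{2} = 0 ⇒ A = - \frac{3}{2}.
So h(n) = \frac{3}{2} - \frac{3 \cdot 7^{n}}{2}.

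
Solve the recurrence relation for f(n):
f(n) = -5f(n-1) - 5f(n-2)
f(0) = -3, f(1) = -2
Characteristic equation: x² + 5x + 5 = 0.
Discriminant Δ = (-5)² + 4·(-5) = 5.
Roots r₁,₂ = (-5 ± √5)/2, so r₁ = - \frac{5}{2} + \frac{\sqrt{5}}{2}, r₂ = - \frac{5}{2} - \frac{\sqrt{5}}{2}.
General solution: f(n) = A·r₁^n + B·r₂^n.
From the initial conditions, A + B = -3 and r₁A + r₂B = -2.
Since r₁ - r₂ = √5: A = (-2 - (-3)r₂)/√5 = - \frac{19 \sqrt{5}}{10} - \frac{3}{2}, and B = -3 - A = - \frac{3}{2} + \frac{19 \sqrt{5}}{10}.
So f(n) = \left(- \frac{19 \sqrt{5}}{10} - \frac{3}{2}\right)\left(- \frac{5}{2} + \frac{\sqrt{5}}{2}\right)^n + \left(- \frac{3}{2} + \frac{19 \sqrt{5}}{10}\right)\left(- \frac{5}{2} - \frac{\sqrt{5}}{2}\right)^n.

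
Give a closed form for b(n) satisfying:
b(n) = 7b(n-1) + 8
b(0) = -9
First-order linear non-homogeneous.
Homogeneous solution: b_h(n) = A·(7)^n.
Try constant particular solution b_p = K: K = 7K + 8 ⇒ K = - \frac{4}{3}.
General: b(n) = A·(7)^n - \frac{4}{3}.
Apply b(0) = -9: A - \frac{4}{3} = -9 ⇒ A = - \frac{23}{3}.
So b(n) = - \frac{23 \cdot 7^{n}}{3} - \frac{4}{3}.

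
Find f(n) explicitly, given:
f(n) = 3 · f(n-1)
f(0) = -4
Pure geometric recurrence with ratio 3.
By induction f(n) = f(0) · (3)^n = - 4 \cdot 3^{n}.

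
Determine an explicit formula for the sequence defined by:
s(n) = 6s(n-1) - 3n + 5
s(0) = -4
First-order linear with linear forcing.
Homogeneous solution: s_h(n) = A·(6)^n.
Try particular s_p(n) = pn + q. Substituting:
  pn + q = 6(p(n-1) + q) - 3n + 5.
Matching the n-coefficient: p = 6p - 3 ⇒ p = \frac{3}{5}.
Matching constants: q = -6p + 6q + 5 ⇒ q = - \frac{7}{25}.
General: s(n) = A·(6)^n + \frac{3 n}{5} - \frac{7}{25}.
Apply s(0) = -4: A - \frac{7}{25} = -4 ⇒ A = - \frac{93}{25}.
So s(n) = - \frac{93 \cdot 6^{n}}{25} + \frac{3 n}{5} - \frac{7}{25}.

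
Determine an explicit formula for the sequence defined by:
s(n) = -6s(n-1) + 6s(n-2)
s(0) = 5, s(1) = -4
Characteristic equation: x² + 6x - 6 = 0.
Discriminant Δ = (-6)² + 4·(6) = 60.
Roots r₁,₂ = (-6 ± √60)/2, so r₁ = -3 + \sqrt{15}, r₂ = - \sqrt{15} - 3.
General solution: s(n) = A·r₁^n + B·r₂^n.
From the initial conditions, A + B = 5 and r₁A + r₂B = -4.
Since r₁ - r₂ = √60: A = (-4 - (5)r₂)/√60 = \frac{11 \sqrt{15}}{30} + \frac{5}{2}, and B = 5 - A = \frac{5}{2} - \frac{11 \sqrt{15}}{30}.
So s(n) = \left(\frac{11 \sqrt{15}}{30} + \frac{5}{2}\right)\left(-3 + \sqrt{15}\right)^n + \left(\frac{5}{2} - \frac{11 \sqrt{15}}{30}\right)\left(- \sqrt{15} - 3\right)^n.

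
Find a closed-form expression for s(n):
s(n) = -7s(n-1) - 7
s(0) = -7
First-order linear non-homogeneous.
Homogeneous solution: s_h(n) = A·(-7)^n.
Try constant particular solution s_p = K: K = -7K - 7 ⇒ K = - \frac{7}{8}.
General: s(n) = A·(-7)^n - \frac{7}{8}.
Apply s(0) = -7: A - \frac{7}{8} = -7 ⇒ A = - \frac{49}{8}.
So s(n) = - \frac{49 \left(-7\right)^{n}}{8} - \frac{7}{8}.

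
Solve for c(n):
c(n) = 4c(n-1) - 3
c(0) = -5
First-order linear non-homogeneous.
Homogeneous solution: c_h(n) = A·(4)^n.
Try constant particular solution c_p = K: K = 4K - 3 ⇒ K = 1.
General: c(n) = A·(4)^n + 1.
Apply c(0) = -5: A + 1 = -5 ⇒ A = -6.
So c(n) = 1 - 6 \cdot 4^{n}.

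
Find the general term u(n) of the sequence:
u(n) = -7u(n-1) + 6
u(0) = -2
First-order linear non-homogeneous.
Homogeneous solution: u_h(n) = A·(-7)^n.
Try constant particular solution u_p = K: K = -7K + 6 ⇒ K = \frac{3}{4}.
General: u(n) = A·(-7)^n + \frac{3}{4}.
Apply u(0) = -2: A + \frac{3}{4} = -2 ⇒ A = - \frac{11}{4}.
So u(n) = \frac{3}{4} - \frac{11 \left(-7\right)^{n}}{4}.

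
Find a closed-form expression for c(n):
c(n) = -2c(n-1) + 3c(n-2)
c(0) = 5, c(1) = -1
Characteristic equation: x² + 2x - 3 = 0, which factors as (x - (-3))(x - (1)) = 0.
Roots r₁ = -3, r₂ = 1 (distinct).
General solution: c(n) = A·(-3)^n + B·(1)^n.
From c(0) = 5: A + B = 5.
From c(1) = -1: -3A + B = -1.
Solving: A = \frac{3}{2}, B = \frac{7}{2}.
So c(n) = \frac{3 \left(-3\right)^{n}}{2} + \frac{7}{2}.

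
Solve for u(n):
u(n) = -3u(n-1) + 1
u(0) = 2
First-order linear non-homogeneous.
Homogeneous solution: u_h(n) = A·(-3)^n.
Try constant particular solution u_p = K: K = -3K + 1 ⇒ K = \frac{1}{4}.
General: u(n) = A·(-3)^n + \frac{1}{4}.
Apply u(0) = 2: A + \frac{1}{4} = 2 ⇒ A = \frac{7}{4}.
So u(n) = \frac{7 \left(-3\right)^{n}}{4} + \frac{1}{4}.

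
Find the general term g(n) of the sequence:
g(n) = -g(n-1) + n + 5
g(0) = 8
First-order linear with linear forcing.
Homogeneous solution: g_h(n) = A·(-1)^n.
Try particular g_p(n) = pn + q. Substituting:
  pn + q = -(p(n-1) + q) + n + 5.
Matching the n-coefficient: p = -p + 1 ⇒ p = \frac{1}{2}.
Matching constants: q = p - q + 5 ⇒ q = \frac{11}{4}.
General: g(n) = A·(-1)^n + \frac{n}{2} + \frac{11}{4}.
Apply g(0) = 8: A + \frac{11}{4} = 8 ⇒ A = \frac{21}{4}.
So g(n) = \frac{21 \left(-1\right)^{n}}{4} + \frac{n}{2} + \frac{11}{4}.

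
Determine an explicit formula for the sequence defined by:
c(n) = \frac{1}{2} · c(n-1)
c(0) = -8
Pure geometric recurrence with ratio \frac{1}{2}.
By induction c(n) = c(0) · (\frac{1}{2})^n = - 8 \cdot 2^{- n}.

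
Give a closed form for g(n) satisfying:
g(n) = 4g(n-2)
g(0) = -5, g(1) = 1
Characteristic equation: x² - 4 = 0, which factors as (x - (-2))(x - (2)) = 0.
Roots r₁ = -2, r₂ = 2 (distinct).
General solution: g(n) = A·(-2)^n + B·(2)^n.
From g(0) = -5: A + B = -5.
From g(1) = 1: -2A + 2B = 1.
Solving: A = - \frac{11}{4}, B = - \frac{9}{4}.
So g(n) = - \frac{11 \left(-2\right)^{n}}{4} - \frac{9 \cdot 2^{n}}{4}.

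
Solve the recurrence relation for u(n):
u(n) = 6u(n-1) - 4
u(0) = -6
First-order linear non-homogeneous.
Homogeneous solution: u_h(n) = A·(6)^n.
Try constant particular solution u_p = K: K = 6K - 4 ⇒ K = \frac{4}{5}.
General: u(n) = A·(6)^n + \frac{4}{5}.
Apply u(0) = -6: A + \frac{4}{5} = -6 ⇒ A = - \frac{34}{5}.
So u(n) = \frac{4}{5} - \frac{34 \cdot 6^{n}}{5}.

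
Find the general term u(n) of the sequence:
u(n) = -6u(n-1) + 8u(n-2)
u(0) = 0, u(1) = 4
Characteristic equation: x² + 6x - 8 = 0.
Discriminant Δ = (-6)² + 4·(8) = 68.
Roots r₁,₂ = (-6 ± √68)/2, so r₁ = -3 + \sqrt{17}, r₂ = - \sqrt{17} - 3.
General solution: u(n) = A·r₁^n + B·r₂^n.
From the initial conditions, A + B = 0 and r₁A + r₂B = 4.
Since r₁ - r₂ = √68: A = (4 - (0)r₂)/√68 = \frac{2 \sqrt{17}}{17}, and B = 0 - A = - \frac{2 \sqrt{17}}{17}.
So u(n) = \left(\frac{2 \sqrt{17}}{17}\right)\left(-3 + \sqrt{17}\right)^n + \left(- \frac{2 \sqrt{17}}{17}\right)\left(- \sqrt{17} - 3\right)^n.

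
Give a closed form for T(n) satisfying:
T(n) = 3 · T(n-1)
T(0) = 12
Pure geometric recurrence with ratio 3.
By induction T(n) = T(0) · (3)^n = 12 \cdot 3^{n}.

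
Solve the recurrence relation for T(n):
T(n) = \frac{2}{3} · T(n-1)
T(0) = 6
Pure geometric recurrence with ratio \frac{2}{3}.
By induction T(n) = T(0) · (\frac{2}{3})^n = 6 \left(\frac{2}{3}\right)^{n}.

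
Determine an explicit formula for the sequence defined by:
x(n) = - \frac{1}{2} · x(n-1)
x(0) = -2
Pure geometric recurrence with ratio - \frac{1}{2}.
By induction x(n) = x(0) · (- \frac{1}{2})^n = - 2 \left(- \frac{1}{2}\right)^{n}.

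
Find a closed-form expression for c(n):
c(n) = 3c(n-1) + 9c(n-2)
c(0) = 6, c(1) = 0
Characteristic equation: x² - 3x - 9 = 0.
Discriminant Δ = (3)² + 4·(9) = 45.
Roots r₁,₂ = (3 ± √45)/2, so r₁ = \frac{3}{2} + \frac{3 \sqrt{5}}{2}, r₂ = \frac{3}{2} - \frac{3 \sqrt{5}}{2}.
General solution: c(n) = A·r₁^n + B·r₂^n.
From the initial conditions, A + B = 6 and r₁A + r₂B = 0.
Since r₁ - r₂ = √45: A = (0 - (6)r₂)/√45 = 3 - \frac{3 \sqrt{5}}{5}, and B = 6 - A = \frac{3 \sqrt{5}}{5} + 3.
So c(n) = \left(3 - \frac{3 \sqrt{5}}{5}\right)\left(\frac{3}{2} + \frac{3 \sqrt{5}}{2}\right)^n + \left(\frac{3 \sqrt{5}}{5} + 3\right)\left(\frac{3}{2} - \frac{3 \sqrt{5}}{2}\right)^n.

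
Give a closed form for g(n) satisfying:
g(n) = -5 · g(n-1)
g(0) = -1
Pure geometric recurrence with ratio -5.
By induction g(n) = g(0) · (-5)^n = - \left(-5\right)^{n}.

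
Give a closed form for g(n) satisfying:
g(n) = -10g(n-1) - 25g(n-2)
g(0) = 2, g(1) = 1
Characteristic equation: x² + 10x + 25 = 0, which is (x - (-5))².
Repeated root r = -5.
General solution: g(n) = (A + Bn)·(-5)^n.
From g(0) = 2: A = 2.
From g(1) = 1: (A + B)·(-5) = 1 ⇒ B = - \frac{11}{5}.
So g(n) = \left(2 - \frac{11 n}{5}\right) \cdot (-5)^n.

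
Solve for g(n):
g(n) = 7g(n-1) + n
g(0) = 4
First-order linear with linear forcing.
Homogeneous solution: g_h(n) = A·(7)^n.
Try particular g_p(n) = pn + q. Substituting:
  pn + q = 7(p(n-1) + q) + n.
Matching the n-coefficient: p = 7p + 1 ⇒ p = - \frac{1}{6}.
Matching constants: q = -7p + 7q ⇒ q = - \frac{7}{36}.
General: g(n) = A·(7)^n - \frac{n}{6} - \frac{7}{36}.
Apply g(0) = 4: A - \frac{7}{36} = 4 ⇒ A = \frac{151}{36}.
So g(n) = \frac{151 \cdot 7^{n}}{36} - \frac{n}{6} - \frac{7}{36}.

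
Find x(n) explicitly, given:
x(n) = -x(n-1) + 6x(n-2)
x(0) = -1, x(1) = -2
Characteristic equation: x² + x - 6 = 0, which factors as (x - (2))(x - (-3)) = 0.
Roots r₁ = 2, r₂ = -3 (distinct).
General solution: x(n) = A·(2)^n + B·(-3)^n.
From x(0) = -1: A + B = -1.
From x(1) = -2: 2A - 3B = -2.
Solving: A = -1, B = 0.
So x(n) = - 2^{n}.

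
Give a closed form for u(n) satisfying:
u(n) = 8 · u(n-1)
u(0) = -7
Pure geometric recurrence with ratio 8.
By induction u(n) = u(0) · (8)^n = - 7 \cdot 8^{n}.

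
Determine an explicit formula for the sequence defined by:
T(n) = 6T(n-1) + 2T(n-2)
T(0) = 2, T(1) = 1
Characteristic equation: x² - 6x - 2 = 0.
Discriminant Δ = (6)² + 4·(2) = 44.
Roots r₁,₂ = (6 ± √44)/2, so r₁ = 3 + \sqrt{11}, r₂ = 3 - \sqrt{11}.
General solution: T(n) = A·r₁^n + B·r₂^n.
From the initial conditions, A + B = 2 and r₁A + r₂B = 1.
Since r₁ - r₂ = √44: A = (1 - (2)r₂)/√44 = 1 - \frac{5 \sqrt{11}}{22}, and B = 2 - A = \frac{5 \sqrt{11}}{22} + 1.
So T(n) = \left(1 - \frac{5 \sqrt{11}}{22}\right)\left(3 + \sqrt{11}\right)^n + \left(\frac{5 \sqrt{11}}{22} + 1\right)\left(3 - \sqrt{11}\right)^n.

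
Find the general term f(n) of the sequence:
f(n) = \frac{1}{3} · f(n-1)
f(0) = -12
Pure geometric recurrence with ratio \frac{1}{3}.
By induction f(n) = f(0) · (\frac{1}{3})^n = - 12 \cdot 3^{- n}.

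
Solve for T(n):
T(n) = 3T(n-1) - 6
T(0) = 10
First-order linear non-homogeneous.
Homogeneous solution: T_h(n) = A·(3)^n.
Try constant particular solution T_p = K: K = 3K - 6 ⇒ K = 3.
General: T(n) = A·(3)^n + 3.
Apply T(0) = 10: A + 3 = 10 ⇒ A = 7.
So T(n) = 7 \cdot 3^{n} + 3.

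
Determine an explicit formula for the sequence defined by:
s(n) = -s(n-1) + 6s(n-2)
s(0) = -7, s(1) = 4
Characteristic equation: x² + x - 6 = 0, which factors as (x - (-3))(x - (2)) = 0.
Roots r₁ = -3, r₂ = 2 (distinct).
General solution: s(n) = A·(-3)^n + B·(2)^n.
From s(0) = -7: A + B = -7.
From s(1) = 4: -3A + 2B = 4.
Solving: A = - \frac{18}{5}, B = - \frac{17}{5}.
So s(n) = - \frac{18 \left(-3\right)^{n}}{5} - \frac{17 \cdot 2^{n}}{5}.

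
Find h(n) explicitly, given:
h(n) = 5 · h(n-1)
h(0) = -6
Pure geometric recurrence with ratio 5.
By induction h(n) = h(0) · (5)^n = - 6 \cdot 5^{n}.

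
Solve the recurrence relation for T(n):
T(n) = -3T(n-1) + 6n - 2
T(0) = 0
First-order linear with linear forcing.
Homogeneous solution: T_h(n) = A·(-3)^n.
Try particular T_p(n) = pn + q. Substituting:
  pn + q = -3(p(n-1) + q) + 6n - 2.
Matching the n-coefficient: p = -3p + 6 ⇒ p = \frac{3}{2}.
Matching constants: q = 3p - 3q - 2 ⇒ q = \frac{5}{8}.
General: T(n) = A·(-3)^n + \frac{3 n}{2} + \frac{5}{8}.
Apply T(0) = 0: A + \frac{5}{8} = 0 ⇒ A = - \frac{5}{8}.
So T(n) = - \frac{5 \left(-3\right)^{n}}{8} + \frac{3 n}{2} + \frac{5}{8}.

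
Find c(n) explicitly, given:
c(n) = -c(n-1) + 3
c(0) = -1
First-order linear non-homogeneous.
Homogeneous solution: c_h(n) = A·(-1)^n.
Try constant particular solution c_p = K: K = -K + 3 ⇒ K = \frac{3}{2}.
General: c(n) = A·(-1)^n + \frac{3}{2}.
Apply c(0) = -1: A + \frac{3}{2} = -1 ⇒ A = - \frac{5}{2}.
So c(n) = \frac{3}{2} - \frac{5 \left(-1\right)^{n}}{2}.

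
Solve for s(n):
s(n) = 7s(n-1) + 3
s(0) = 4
First-order linear non-homogeneous.
Homogeneous solution: s_h(n) = A·(7)^n.
Try constant particular solution s_p = K: K = 7K + 3 ⇒ K = - \frac{1}{2}.
General: s(n) = A·(7)^n - \frac{1}{2}.
Apply s(0) = 4: A - \frac{1}{2} = 4 ⇒ A = \frac{9}{2}.
So s(n) = \frac{9 \cdot 7^{n}}{2} - \frac{1}{2}.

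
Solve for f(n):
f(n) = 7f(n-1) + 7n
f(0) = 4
First-order linear with linear forcing.
Homogeneous solution: f_h(n) = A·(7)^n.
Try particular f_p(n) = pn + q. Substituting:
  pn + q = 7(p(n-1) + q) + 7n.
Matching the n-coefficient: p = 7p + 7 ⇒ p = - \frac{7}{6}.
Matching constants: q = -7p + 7q ⇒ q = - \frac{49}{36}.
General: f(n) = A·(7)^n - \frac{7 n}{6} - \frac{49}{36}.
Apply f(0) = 4: A - \frac{49}{36} = 4 ⇒ A = \frac{193}{36}.
So f(n) = \frac{193 \cdot 7^{n}}{36} - \frac{7 n}{6} - \frac{49}{36}.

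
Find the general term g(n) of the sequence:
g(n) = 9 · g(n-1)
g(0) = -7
Pure geometric recurrence with ratio 9.
By induction g(n) = g(0) · (9)^n = - 7 \cdot 9^{n}.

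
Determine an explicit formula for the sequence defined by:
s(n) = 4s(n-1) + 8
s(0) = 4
First-order linear non-homogeneous.
Homogeneous solution: s_h(n) = A·(4)^n.
Try constant particular solution s_p = K: K = 4K + 8 ⇒ K = - \frac{8}{3}.
General: s(n) = A·(4)^n - \frac{8}{3}.
Apply s(0) = 4: A - \frac{8}{3} = 4 ⇒ A = \frac{20}{3}.
So s(n) = \frac{20 \cdot 4^{n}}{3} - \frac{8}{3}.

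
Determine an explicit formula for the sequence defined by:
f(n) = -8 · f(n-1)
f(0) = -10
Pure geometric recurrence with ratio -8.
By induction f(n) = f(0) · (-8)^n = - 10 \left(-8\right)^{n}.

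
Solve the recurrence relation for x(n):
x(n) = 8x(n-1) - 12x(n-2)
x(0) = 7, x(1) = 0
Characteristic equation: x² - 8x + 12 = 0, which factors as (x - (6))(x - (2)) = 0.
Roots r₁ = 6, r₂ = 2 (distinct).
General solution: x(n) = A·(6)^n + B·(2)^n.
From x(0) = 7: A + B = 7.
From x(1) = 0: 6A + 2B = 0.
Solving: A = - \frac{7}{2}, B = \frac{21}{2}.
So x(n) = \frac{21 \cdot 2^{n}}{2} - \frac{7 \cdot 6^{n}}{2}.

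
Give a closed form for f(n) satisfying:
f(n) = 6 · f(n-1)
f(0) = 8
Pure geometric recurrence with ratio 6.
By induction f(n) = f(0) · (6)^n = 8 \cdot 6^{n}.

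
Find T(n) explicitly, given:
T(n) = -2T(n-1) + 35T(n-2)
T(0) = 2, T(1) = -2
Characteristic equation: x² + 2x - 35 = 0, which factors as (x - (-7))(x - (5)) = 0.
Roots r₁ = -7, r₂ = 5 (distinct).
General solution: T(n) = A·(-7)^n + B·(5)^n.
From T(0) = 2: A + B = 2.
From T(1) = -2: -7A + 5B = -2.
Solving: A = 1, B = 1.
So T(n) = \left(-7\right)^{n} + 5^{n}.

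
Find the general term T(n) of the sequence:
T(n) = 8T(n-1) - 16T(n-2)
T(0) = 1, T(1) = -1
Characteristic equation: x² - 8x + 16 = 0, which is (x - (4))².
Repeated root r = 4.
General solution: T(n) = (A + Bn)·(4)^n.
From T(0) = 1: A = 1.
From T(1) = -1: (A + B)·(4) = -1 ⇒ B = - \frac{5}{4}.
So T(n) = \left(1 - \frac{5 n}{4}\right) \cdot (4)^n.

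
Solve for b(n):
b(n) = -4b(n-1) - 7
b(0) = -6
First-order linear non-homogeneous.
Homogeneous solution: b_h(n) = A·(-4)^n.
Try constant particular solution b_p = K: K = -4K - 7 ⇒ K = - \frac{7}{5}.
General: b(n) = A·(-4)^n - \frac{7}{5}.
Apply b(0) = -6: A - \frac{7}{5} = -6 ⇒ A = - \frac{23}{5}.
So b(n) = - \frac{23 \left(-4\right)^{n}}{5} - \frac{7}{5}.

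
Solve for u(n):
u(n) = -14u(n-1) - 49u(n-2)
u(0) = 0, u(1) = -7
Characteristic equation: x² + 14x + 49 = 0, which is (x - (-7))².
Repeated root r = -7.
General solution: u(n) = (A + Bn)·(-7)^n.
From u(0) = 0: A = 0.
From u(1) = -7: (A + B)·(-7) = -7 ⇒ B = 1.
So u(n) = \left(n\right) \cdot (-7)^n.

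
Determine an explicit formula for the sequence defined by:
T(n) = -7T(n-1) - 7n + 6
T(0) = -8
First-order linear with linear forcing.
Homogeneous solution: T_h(n) = A·(-7)^n.
Try particular T_p(n) = pn + q. Substituting:
  pn + q = -7(p(n-1) + q) - 7n + 6.
Matching the n-coefficient: p = -7p - 7 ⇒ p = - \frac{7}{8}.
Matching constants: q = 7p - 7q + 6 ⇒ q = - \frac{1}{64}.
General: T(n) = A·(-7)^n - \frac{7 n}{8} - \frac{1}{64}.
Apply T(0) = -8: A - \frac{1}{64} = -8 ⇒ A = - \frac{511}{64}.
So T(n) = - \frac{511 \left(-7\right)^{n}}{64} - \frac{7 n}{8} - \frac{1}{64}.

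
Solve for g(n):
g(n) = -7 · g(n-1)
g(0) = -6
Pure geometric recurrence with ratio -7.
By induction g(n) = g(0) · (-7)^n = - 6 \left(-7\right)^{n}.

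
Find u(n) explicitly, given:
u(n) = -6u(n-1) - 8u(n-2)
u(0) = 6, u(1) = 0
Characteristic equation: x² + 6x + 8 = 0, which factors as (x - (-2))(x - (-4)) = 0.
Roots r₁ = -2, r₂ = -4 (distinct).
General solution: u(n) = A·(-2)^n + B·(-4)^n.
From u(0) = 6: A + B = 6.
From u(1) = 0: -2A - 4B = 0.
Solving: A = 12, B = -6.
So u(n) = 12 \left(-2\right)^{n} - 6 \left(-4\right)^{n}.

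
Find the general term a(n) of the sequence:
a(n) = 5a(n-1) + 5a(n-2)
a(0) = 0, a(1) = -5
Characteristic equation: x² - 5x - 5 = 0.
Discriminant Δ = (5)² + 4·(5) = 45.
Roots r₁,₂ = (5 ± √45)/2, so r₁ = \frac{5}{2} + \frac{3 \sqrt{5}}{2}, r₂ = \frac{5}{2} - \frac{3 \sqrt{5}}{2}.
General solution: a(n) = A·r₁^n + B·r₂^n.
From the initial conditions, A + B = 0 and r₁A + r₂B = -5.
Since r₁ - r₂ = √45: A = (-5 - (0)r₂)/√45 = - \frac{\sqrt{5}}{3}, and B = 0 - A = \frac{\sqrt{5}}{3}.
So a(n) = \left(- \frac{\sqrt{5}}{3}\right)\left(\frac{5}{2} + \frac{3 \sqrt{5}}{2}\right)^n + \left(\frac{\sqrt{5}}{3}\right)\left(\frac{5}{2} - \frac{3 \sqrt{5}}{2}\right)^n.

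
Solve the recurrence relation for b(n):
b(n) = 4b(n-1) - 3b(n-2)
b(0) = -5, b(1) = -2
Characteristic equation: x² - 4x + 3 = 0, which factors as (x - (3))(x - (1)) = 0.
Roots r₁ = 3, r₂ = 1 (distinct).
General solution: b(n) = A·(3)^n + B·(1)^n.
From b(0) = -5: A + B = -5.
From b(1) = -2: 3A + B = -2.
Solving: A = \frac{3}{2}, B = - \frac{13}{2}.
So b(n) = \frac{3 \cdot 3^{n}}{2} - \frac{13}{2}.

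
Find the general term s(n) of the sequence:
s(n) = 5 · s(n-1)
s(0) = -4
Pure geometric recurrence with ratio 5.
By induction s(n) = s(0) · (5)^n = - 4 \cdot 5^{n}.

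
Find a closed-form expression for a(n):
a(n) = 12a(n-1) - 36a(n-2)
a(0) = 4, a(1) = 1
Characteristic equation: x² - 12x + 36 = 0, which is (x - (6))².
Repeated root r = 6.
General solution: a(n) = (A + Bn)·(6)^n.
From a(0) = 4: A = 4.
From a(1) = 1: (A + B)·(6) = 1 ⇒ B = - \frac{23}{6}.
So a(n) = \left(4 - \frac{23 n}{6}\right) \cdot (6)^n.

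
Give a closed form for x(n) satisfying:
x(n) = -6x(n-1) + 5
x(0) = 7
First-order linear non-homogeneous.
Homogeneous solution: x_h(n) = A·(-6)^n.
Try constant particular solution x_p = K: K = -6K + 5 ⇒ K = \frac{5}{7}.
General: x(n) = A·(-6)^n + \frac{5}{7}.
Apply x(0) = 7: A + \frac{5}{7} = 7 ⇒ A = \frac{44}{7}.
So x(n) = \frac{44 \left(-6\right)^{n}}{7} + \frac{5}{7}.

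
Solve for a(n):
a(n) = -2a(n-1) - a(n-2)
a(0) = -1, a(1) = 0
Characteristic equation: x² + 2x + 1 = 0, which is (x - (-1))².
Repeated root r = -1.
General solution: a(n) = (A + Bn)·(-1)^n.
From a(0) = -1: A = -1.
From a(1) = 0: (A + B)·(-1) = 0 ⇒ B = 1.
So a(n) = \left(n - 1\right) \cdot (-1)^n.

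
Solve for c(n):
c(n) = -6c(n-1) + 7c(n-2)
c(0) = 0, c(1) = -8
Characteristic equation: x² + 6x - 7 = 0, which factors as (x - (-7))(x - (1)) = 0.
Roots r₁ = -7, r₂ = 1 (distinct).
General solution: c(n) = A·(-7)^n + B·(1)^n.
From c(0) = 0: A + B = 0.
From c(1) = -8: -7A + B = -8.
Solving: A = 1, B = -1.
So c(n) = \left(-7\right)^{n} - 1.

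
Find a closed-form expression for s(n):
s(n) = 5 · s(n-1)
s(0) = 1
Pure geometric recurrence with ratio 5.
By induction s(n) = s(0) · (5)^n = 5^{n}.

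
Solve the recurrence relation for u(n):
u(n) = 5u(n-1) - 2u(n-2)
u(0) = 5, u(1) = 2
Characteristic equation: x² - 5x + 2 = 0.
Discriminant Δ = (5)² + 4·(-2) = 17.
Roots r₁,₂ = (5 ± √17)/2, so r₁ = \frac{\sqrt{17}}{2} + \frac{5}{2}, r₂ = \frac{5}{2} - \frac{\sqrt{17}}{2}.
General solution: u(n) = A·r₁^n + B·r₂^n.
From the initial conditions, A + B = 5 and r₁A + r₂B = 2.
Since r₁ - r₂ = √17: A = (2 - (5)r₂)/√17 = \frac{5}{2} - \frac{21 \sqrt{17}}{34}, and B = 5 - A = \frac{5}{2} + \frac{21 \sqrt{17}}{34}.
So u(n) = \left(\frac{5}{2} - \frac{21 \sqrt{17}}{34}\right)\left(\frac{\sqrt{17}}{2} + \frac{5}{2}\right)^n + \left(\frac{5}{2} + \frac{21 \sqrt{17}}{34}\right)\left(\frac{5}{2} - \frac{\sqrt{17}}{2}\right)^n.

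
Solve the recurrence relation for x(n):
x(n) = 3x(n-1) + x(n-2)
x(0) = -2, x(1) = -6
Characteristic equation: x² - 3x - 1 = 0.
Discriminant Δ = (3)² + 4·(1) = 13.
Roots r₁,₂ = (3 ± √13)/2, so r₁ = \frac{3}{2} + \frac{\sqrt{13}}{2}, r₂ = \frac{3}{2} - \frac{\sqrt{13}}{2}.
General solution: x(n) = A·r₁^n + B·r₂^n.
From the initial conditions, A + B = -2 and r₁A + r₂B = -6.
Since r₁ - r₂ = √13: A = (-6 - (-2)r₂)/√13 = -1 - \frac{3 \sqrt{13}}{13}, and B = -2 - A = -1 + \frac{3 \sqrt{13}}{13}.
So x(n) = \left(-1 - \frac{3 \sqrt{13}}{13}\right)\left(\frac{3}{2} + \frac{\sqrt{13}}{2}\right)^n + \left(-1 + \frac{3 \sqrt{13}}{13}\right)\left(\frac{3}{2} - \frac{\sqrt{13}}{2}\right)^n.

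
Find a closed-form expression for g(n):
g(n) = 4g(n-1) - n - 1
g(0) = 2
First-order linear with linear forcing.
Homogeneous solution: g_h(n) = A·(4)^n.
Try particular g_p(n) = pn + q. Substituting:
  pn + q = 4(p(n-1) + q) - n - 1.
Matching the n-coefficient: p = 4p - 1 ⇒ p = \frac{1}{3}.
Matching constants: q = -4p + 4q - 1 ⇒ q = \frac{7}{9}.
General: g(n) = A·(4)^n + \frac{n}{3} + \frac{7}{9}.
Apply g(0) = 2: A + \frac{7}{9} = 2 ⇒ A = \frac{11}{9}.
So g(n) = \frac{11 \cdot 4^{n}}{9} + \frac{n}{3} + \frac{7}{9}.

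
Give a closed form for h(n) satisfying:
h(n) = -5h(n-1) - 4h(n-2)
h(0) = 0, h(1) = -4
Characteristic equation: x² + 5x + 4 = 0, which factors as (x - (-4))(x - (-1)) = 0.
Roots r₁ = -4, r₂ = -1 (distinct).
General solution: h(n) = A·(-4)^n + B·(-1)^n.
From h(0) = 0: A + B = 0.
From h(1) = -4: -4A - B = -4.
Solving: A = \frac{4}{3}, B = - \frac{4}{3}.
So h(n) = - \frac{4 \left(-1\right)^{n}}{3} + \frac{4 \left(-4\right)^{n}}{3}.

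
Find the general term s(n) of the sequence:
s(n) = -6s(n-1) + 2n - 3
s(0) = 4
First-order linear with linear forcing.
Homogeneous solution: s_h(n) = A·(-6)^n.
Try particular s_p(n) = pn + q. Substituting:
  pn + q = -6(p(n-1) + q) + 2n - 3.
Matching the n-coefficient: p = -6p + 2 ⇒ p = \frac{2}{7}.
Matching constants: q = 6p - 6q - 3 ⇒ q = - \frac{9}{49}.
General: s(n) = A·(-6)^n + \frac{2 n}{7} - \frac{9}{49}.
Apply s(0) = 4: A - \frac{9}{49} = 4 ⇒ A = \frac{205}{49}.
So s(n) = \frac{205 \left(-6\right)^{n}}{49} + \frac{2 n}{7} - \frac{9}{49}.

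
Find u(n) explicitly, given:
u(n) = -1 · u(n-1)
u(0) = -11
Pure geometric recurrence with ratio -1.
By induction u(n) = u(0) · (-1)^n = - 11 \left(-1\right)^{n}.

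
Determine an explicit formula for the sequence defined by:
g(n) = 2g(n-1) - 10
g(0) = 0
First-order linear non-homogeneous.
Homogeneous solution: g_h(n) = A·(2)^n.
Try constant particular solution g_p = K: K = 2K - 10 ⇒ K = 10.
General: g(n) = A·(2)^n + 10.
Apply g(0) = 0: A + 10 = 0 ⇒ A = -10.
So g(n) = 10 - 10 \cdot 2^{n}.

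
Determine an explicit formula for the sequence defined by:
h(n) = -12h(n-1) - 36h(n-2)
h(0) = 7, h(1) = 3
Characteristic equation: x² + 12x + 36 = 0, which is (x - (-6))².
Repeated root r = -6.
General solution: h(n) = (A + Bn)·(-6)^n.
From h(0) = 7: A = 7.
From h(1) = 3: (A + B)·(-6) = 3 ⇒ B = - \frac{15}{2}.
So h(n) = \left(7 - \frac{15 n}{2}\right) \cdot (-6)^n.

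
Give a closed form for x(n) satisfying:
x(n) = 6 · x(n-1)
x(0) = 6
Pure geometric recurrence with ratio 6.
By induction x(n) = x(0) · (6)^n = 6 \cdot 6^{n}.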